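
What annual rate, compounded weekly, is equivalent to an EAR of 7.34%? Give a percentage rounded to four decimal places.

(1 + r/52)^52 − 1 = 0.0734, so 1 + r/52 = 1.0734^(1/52).
r/52 = 0.001363, so r = 0.070879 = 7.0879%.

7.0879%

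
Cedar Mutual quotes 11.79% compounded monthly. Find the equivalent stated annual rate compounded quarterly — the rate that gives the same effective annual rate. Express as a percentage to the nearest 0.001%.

11.906%

EAR = (1 + 0.1179/12)^12 − 1 = 0.124484.
Solve (1 + r/4)^4 = 1.124484: r/4 = 1.124484^(1/4) − 1 = 0.029766, so r = 0.119062 = 11.906%.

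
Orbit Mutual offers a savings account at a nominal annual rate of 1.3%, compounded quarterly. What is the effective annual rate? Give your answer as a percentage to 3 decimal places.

1.306%

EAR = (1 + 0.013/4)^4 − 1.
= (1 + 0.003250)^4 − 1 = 1.013064 − 1 = 1.306%.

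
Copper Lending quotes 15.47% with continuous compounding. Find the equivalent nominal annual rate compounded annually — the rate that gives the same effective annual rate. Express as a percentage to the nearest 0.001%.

EAR under continuous compounding: e^0.1547 − 1 = 0.167308.
Compounded annually, the equivalent nominal rate is the EAR itself: 16.731%.

16.731%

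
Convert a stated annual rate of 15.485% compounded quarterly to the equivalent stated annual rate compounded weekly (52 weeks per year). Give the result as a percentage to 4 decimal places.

15.2150%

EAR = (1 + 0.15485/4)^4 − 1 = 0.164076.
Solve (1 + r/52)^52 = 1.164076: r/52 = 1.164076^(1/52) − 1 = 0.002926, so r = 0.152150 = 15.2150%.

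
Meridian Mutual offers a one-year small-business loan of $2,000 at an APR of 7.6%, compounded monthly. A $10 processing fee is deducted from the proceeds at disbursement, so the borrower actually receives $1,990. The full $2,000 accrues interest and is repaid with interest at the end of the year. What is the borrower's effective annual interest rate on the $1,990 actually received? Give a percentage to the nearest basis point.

Amount owed after one year: 2,000 × (1 + 0.076/12)^12 = 2,000 × 1.078704 = $2,157.41.
Effective rate on net proceeds: 2,157.41 / 1,990 − 1 = 0.084125 = 8.41%.

8.41%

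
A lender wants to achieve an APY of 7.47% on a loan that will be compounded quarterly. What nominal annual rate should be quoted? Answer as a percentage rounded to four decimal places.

(1 + r/4)^4 − 1 = 0.0747, so 1 + r/4 = 1.0747^(1/4).
r/4 = 0.018174, so r = 0.072694 = 7.2694%.

7.2694%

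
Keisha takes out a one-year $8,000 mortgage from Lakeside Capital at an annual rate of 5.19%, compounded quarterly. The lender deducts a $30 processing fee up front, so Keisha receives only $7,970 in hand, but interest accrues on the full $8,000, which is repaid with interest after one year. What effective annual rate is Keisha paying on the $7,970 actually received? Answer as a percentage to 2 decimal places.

5.69%

Amount owed after one year: 8,000 × (1 + 0.0519/4)^4 = 8,000 × 1.052919 = $8,423.35.
Effective rate on net proceeds: 8,423.35 / 7,970 − 1 = 0.056882 = 5.69%.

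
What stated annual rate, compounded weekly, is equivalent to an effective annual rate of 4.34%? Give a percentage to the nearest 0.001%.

(1 + r/52)^52 − 1 = 0.0434, so 1 + r/52 = 1.0434^(1/52).
r/52 = 0.000817, so r = 0.042502 = 4.250%.

4.250%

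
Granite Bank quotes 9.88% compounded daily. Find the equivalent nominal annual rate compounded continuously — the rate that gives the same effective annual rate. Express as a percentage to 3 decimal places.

EAR = (1 + 0.0988/365)^365 − 1 = 0.103831.
Equivalent continuous rate: r = ln(1 + 0.103831) = 0.098787 = 9.879%.

9.879%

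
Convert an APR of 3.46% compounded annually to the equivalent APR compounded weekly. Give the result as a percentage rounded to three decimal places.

Compounded annually, EAR = nominal = 0.034600.
Solve (1 + r/52)^52 = 1.034600: r/52 = 1.034600^(1/52) − 1 = 0.000654, so r = 0.034026 = 3.403%.

3.403%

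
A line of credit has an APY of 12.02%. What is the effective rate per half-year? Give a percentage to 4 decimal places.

5.8395%

The per-half-year rate i satisfies (1 + i)^2 = 1 + 0.1202.
i = 1.1202^(1/2) − 1 = 0.0583950 = 5.8395%.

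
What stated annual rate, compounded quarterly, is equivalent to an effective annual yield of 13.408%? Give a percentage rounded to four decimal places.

(1 + r/4)^4 − 1 = 0.13408, so 1 + r/4 = 1.13408^(1/4).
r/4 = 0.031955, so r = 0.127822 = 12.7822%.

12.7822%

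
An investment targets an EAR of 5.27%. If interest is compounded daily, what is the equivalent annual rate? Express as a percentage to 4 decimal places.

5.1362%

(1 + r/365)^365 − 1 = 0.0527, so 1 + r/365 = 1.0527^(1/365).
r/365 = 0.000141, so r = 0.051362 = 5.1362%.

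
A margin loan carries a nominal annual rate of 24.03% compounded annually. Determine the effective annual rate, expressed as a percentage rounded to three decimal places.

24.030%

Annual compounding means the effective rate equals the nominal rate: 24.030%.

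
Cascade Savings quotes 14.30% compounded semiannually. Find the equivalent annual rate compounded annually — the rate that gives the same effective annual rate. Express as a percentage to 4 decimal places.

14.8112%

EAR = (1 + 0.1430/2)^2 − 1 = 0.148112.
Compounded annually, the equivalent nominal rate is the EAR itself: 14.8112%.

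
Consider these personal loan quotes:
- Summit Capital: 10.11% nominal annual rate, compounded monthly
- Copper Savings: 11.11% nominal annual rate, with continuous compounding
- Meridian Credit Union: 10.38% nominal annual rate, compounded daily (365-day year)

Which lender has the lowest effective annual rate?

Summit Capital

Summit Capital: (1 + 0.1011/12)^12 − 1 = 10.592%
Copper Savings: e^0.1111 − 1 = 11.751%
Meridian Credit Union: (1 + 0.1038/365)^365 − 1 = 10.936%
The lowest effective annual rate is Summit Capital at 10.592%.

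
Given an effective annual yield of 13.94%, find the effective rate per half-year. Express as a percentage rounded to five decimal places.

6.74268%

The per-half-year rate i satisfies (1 + i)^2 = 1 + 0.1394.
i = 1.1394^(1/2) − 1 = 0.0674268 = 6.74268%.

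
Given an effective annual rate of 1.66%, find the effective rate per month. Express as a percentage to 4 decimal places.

0.1373%

The per-month rate i satisfies (1 + i)^12 = 1 + 0.0166.
i = 1.0166^(1/12) − 1 = 0.0013729 = 0.1373%.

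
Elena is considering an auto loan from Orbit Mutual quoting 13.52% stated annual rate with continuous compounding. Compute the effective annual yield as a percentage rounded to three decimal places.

With continuous compounding, EAR = e^0.1352 − 1.
e^0.1352 = 1.144766, so EAR = 0.144766 = 14.477%.

14.477%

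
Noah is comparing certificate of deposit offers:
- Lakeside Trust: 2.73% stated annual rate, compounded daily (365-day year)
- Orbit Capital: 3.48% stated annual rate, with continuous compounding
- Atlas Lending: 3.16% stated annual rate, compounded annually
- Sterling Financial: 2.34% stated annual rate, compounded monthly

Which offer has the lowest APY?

Sterling Financial

Lakeside Trust: (1 + 0.0273/365)^365 − 1 = 2.768%
Orbit Capital: e^0.0348 − 1 = 3.541%
Atlas Lending: compounded annually, EAR = 3.160%
Sterling Financial: (1 + 0.0234/12)^12 − 1 = 2.365%
The lowest effective annual rate is Sterling Financial at 2.365%.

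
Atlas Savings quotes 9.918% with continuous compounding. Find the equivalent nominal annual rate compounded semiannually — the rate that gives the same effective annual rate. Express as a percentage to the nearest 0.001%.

EAR under continuous compounding: e^0.09918 − 1 = 0.104265.
Solve (1 + r/2)^2 = 1.104265: r/2 = 1.104265^(1/2) − 1 = 0.050840, so r = 0.101680 = 10.168%.

10.168%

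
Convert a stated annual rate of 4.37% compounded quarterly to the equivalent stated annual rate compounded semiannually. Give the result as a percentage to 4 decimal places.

4.3939%

EAR = (1 + 0.0437/4)^4 − 1 = 0.044421.
Solve (1 + r/2)^2 = 1.044421: r/2 = 1.044421^(1/2) − 1 = 0.021969, so r = 0.043939 = 4.3939%.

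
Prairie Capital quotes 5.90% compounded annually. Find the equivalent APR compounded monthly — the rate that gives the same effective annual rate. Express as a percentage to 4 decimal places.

5.7462%

Compounded annually, EAR = nominal = 0.059000.
Solve (1 + r/12)^12 = 1.059000: r/12 = 1.059000^(1/12) − 1 = 0.004789, so r = 0.057462 = 5.7462%.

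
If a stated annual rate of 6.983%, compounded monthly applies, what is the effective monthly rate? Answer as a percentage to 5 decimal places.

With a nominal annual rate compounded monthly, the periodic rate is the nominal rate divided by 12.
i = 0.06983 / 12 = 0.0058192 = 0.58192%.

0.58192%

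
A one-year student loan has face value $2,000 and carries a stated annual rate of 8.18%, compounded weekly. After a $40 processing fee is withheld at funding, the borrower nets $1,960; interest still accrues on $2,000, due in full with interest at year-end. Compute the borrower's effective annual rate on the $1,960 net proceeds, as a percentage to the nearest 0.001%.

10.732%

Amount owed after one year: 2,000 × (1 + 0.0818/52)^52 = 2,000 × 1.085169 = $2,170.34.
Effective rate on net proceeds: 2,170.34 / 1,960 − 1 = 0.107315 = 10.732%.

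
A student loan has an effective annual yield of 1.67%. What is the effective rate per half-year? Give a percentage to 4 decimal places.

The per-half-year rate i satisfies (1 + i)^2 = 1 + 0.0167.
i = 1.0167^(1/2) − 1 = 0.0083154 = 0.8315%.

0.8315%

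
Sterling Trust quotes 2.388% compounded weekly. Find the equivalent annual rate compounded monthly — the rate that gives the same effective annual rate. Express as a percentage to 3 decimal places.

EAR = (1 + 0.02388/52)^52 − 1 = 0.024162.
Solve (1 + r/12)^12 = 1.024162: r/12 = 1.024162^(1/12) − 1 = 0.001992, so r = 0.023898 = 2.390%.

2.390%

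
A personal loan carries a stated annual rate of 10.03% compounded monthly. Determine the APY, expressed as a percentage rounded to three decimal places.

EAR = (1 + 0.1003/12)^12 − 1.
= (1 + 0.008358)^12 − 1 = 1.105042 − 1 = 10.504%.

10.504%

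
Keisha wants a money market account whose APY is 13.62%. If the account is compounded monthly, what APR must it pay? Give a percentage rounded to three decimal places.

12.837%

(1 + r/12)^12 − 1 = 0.1362, so 1 + r/12 = 1.1362^(1/12).
r/12 = 0.010698, so r = 0.128371 = 12.837%.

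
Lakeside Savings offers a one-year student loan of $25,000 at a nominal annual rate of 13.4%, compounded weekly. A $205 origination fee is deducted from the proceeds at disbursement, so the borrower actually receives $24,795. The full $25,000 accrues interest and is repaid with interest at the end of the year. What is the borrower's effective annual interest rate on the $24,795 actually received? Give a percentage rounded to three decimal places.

Amount owed after one year: 25,000 × (1 + 0.134/52)^52 = 25,000 × 1.143196 = $28,579.89.
Effective rate on net proceeds: 28,579.89 / 24,795 − 1 = 0.152647 = 15.265%.

15.265%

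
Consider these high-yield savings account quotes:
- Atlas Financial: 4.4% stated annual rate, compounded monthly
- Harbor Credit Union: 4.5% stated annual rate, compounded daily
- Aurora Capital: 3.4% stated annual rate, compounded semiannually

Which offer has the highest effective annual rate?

Harbor Credit Union

Atlas Financial: (1 + 0.044/12)^12 − 1 = 4.490%
Harbor Credit Union: (1 + 0.045/365)^365 − 1 = 4.602%
Aurora Capital: (1 + 0.034/2)^2 − 1 = 3.429%
The highest effective annual rate is Harbor Credit Union at 4.602%.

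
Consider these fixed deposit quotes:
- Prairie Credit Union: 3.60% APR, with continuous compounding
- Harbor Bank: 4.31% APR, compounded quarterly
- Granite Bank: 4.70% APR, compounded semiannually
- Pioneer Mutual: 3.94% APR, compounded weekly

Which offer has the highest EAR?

Prairie Credit Union: e^0.0360 − 1 = 3.666%
Harbor Bank: (1 + 0.0431/4)^4 − 1 = 4.380%
Granite Bank: (1 + 0.0470/2)^2 − 1 = 4.755%
Pioneer Mutual: (1 + 0.0394/52)^52 − 1 = 4.017%
The highest effective annual rate is Granite Bank at 4.755%.

Granite Bank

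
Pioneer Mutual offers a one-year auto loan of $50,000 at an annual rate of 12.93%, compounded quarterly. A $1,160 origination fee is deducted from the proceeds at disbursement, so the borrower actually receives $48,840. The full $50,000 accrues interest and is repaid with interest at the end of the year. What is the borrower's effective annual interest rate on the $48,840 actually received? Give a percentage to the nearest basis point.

Amount owed after one year: 50,000 × (1 + 0.1293/4)^4 = 50,000 × 1.135706 = $56,785.28.
Effective rate on net proceeds: 56,785.28 / 48,840 − 1 = 0.162680 = 16.27%.

16.27%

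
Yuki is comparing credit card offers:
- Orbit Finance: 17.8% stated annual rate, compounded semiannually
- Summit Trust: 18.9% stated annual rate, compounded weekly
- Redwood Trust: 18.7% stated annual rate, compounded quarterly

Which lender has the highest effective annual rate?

Orbit Finance: (1 + 0.178/2)^2 − 1 = 18.592%
Summit Trust: (1 + 0.189/52)^52 − 1 = 20.763%
Redwood Trust: (1 + 0.187/4)^4 − 1 = 20.053%
The highest effective annual rate is Summit Trust at 20.763%.

Summit Trust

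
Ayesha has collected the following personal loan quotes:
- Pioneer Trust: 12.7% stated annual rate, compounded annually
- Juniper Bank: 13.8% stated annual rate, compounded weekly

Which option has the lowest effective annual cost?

Pioneer Trust

Pioneer Trust: compounded annually, EAR = 12.700%
Juniper Bank: (1 + 0.138/52)^52 − 1 = 14.777%
The lowest effective annual rate is Pioneer Trust at 12.700%.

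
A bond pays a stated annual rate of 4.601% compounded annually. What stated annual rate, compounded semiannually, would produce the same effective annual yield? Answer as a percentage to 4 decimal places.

4.5493%

Compounded annually, EAR = nominal = 0.046010.
Solve (1 + r/2)^2 = 1.046010: r/2 = 1.046010^(1/2) − 1 = 0.022746, so r = 0.045493 = 4.5493%.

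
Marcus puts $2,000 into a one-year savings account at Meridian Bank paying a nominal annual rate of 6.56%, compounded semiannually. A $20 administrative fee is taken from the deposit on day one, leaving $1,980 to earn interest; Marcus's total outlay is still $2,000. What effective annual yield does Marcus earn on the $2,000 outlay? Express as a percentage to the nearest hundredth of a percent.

Value after one year: 1,980 × (1 + 0.0656/2)^2 = 1,980 × 1.066676 = $2,112.02.
Effective yield on the $2,000 outlay: 2,112.02 / 2,000 − 1 = 0.056009 = 5.60%.

5.60%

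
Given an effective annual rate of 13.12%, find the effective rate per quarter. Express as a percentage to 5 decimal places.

3.12996%

The per-quarter rate i satisfies (1 + i)^4 = 1 + 0.1312.
i = 1.1312^(1/4) − 1 = 0.0312996 = 3.12996%.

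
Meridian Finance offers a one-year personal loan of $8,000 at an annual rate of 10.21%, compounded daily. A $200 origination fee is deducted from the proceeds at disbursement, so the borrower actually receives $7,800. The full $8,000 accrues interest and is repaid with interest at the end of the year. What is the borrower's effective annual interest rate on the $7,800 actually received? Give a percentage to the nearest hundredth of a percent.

Amount owed after one year: 8,000 × (1 + 0.1021/365)^365 = 8,000 × 1.107478 = $8,859.83.
Effective rate on net proceeds: 8,859.83 / 7,800 − 1 = 0.135875 = 13.59%.

13.59%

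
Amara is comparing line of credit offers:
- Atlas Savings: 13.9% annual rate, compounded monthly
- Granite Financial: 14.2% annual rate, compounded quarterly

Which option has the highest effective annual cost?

Granite Financial

Atlas Savings: (1 + 0.139/12)^12 − 1 = 14.821%
Granite Financial: (1 + 0.142/4)^4 − 1 = 14.974%
The highest effective annual rate is Granite Financial at 14.974%.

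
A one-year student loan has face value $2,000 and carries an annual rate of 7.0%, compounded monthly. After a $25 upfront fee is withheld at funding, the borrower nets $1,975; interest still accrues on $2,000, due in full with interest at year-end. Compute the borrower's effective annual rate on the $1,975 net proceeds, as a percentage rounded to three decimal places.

8.586%

Amount owed after one year: 2,000 × (1 + 0.070/12)^12 = 2,000 × 1.072290 = $2,144.58.
Effective rate on net proceeds: 2,144.58 / 1,975 − 1 = 0.085863 = 8.586%.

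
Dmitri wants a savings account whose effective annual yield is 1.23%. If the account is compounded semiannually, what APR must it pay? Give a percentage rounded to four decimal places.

1.2262%

(1 + r/2)^2 − 1 = 0.0123, so 1 + r/2 = 1.0123^(1/2).
r/2 = 0.006131, so r = 0.012262 = 1.2262%.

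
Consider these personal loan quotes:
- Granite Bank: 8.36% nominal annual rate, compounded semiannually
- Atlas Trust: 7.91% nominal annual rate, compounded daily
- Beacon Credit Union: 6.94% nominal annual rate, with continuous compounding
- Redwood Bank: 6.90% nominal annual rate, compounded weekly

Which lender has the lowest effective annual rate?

Granite Bank: (1 + 0.0836/2)^2 − 1 = 8.535%
Atlas Trust: (1 + 0.0791/365)^365 − 1 = 8.230%
Beacon Credit Union: e^0.0694 − 1 = 7.186%
Redwood Bank: (1 + 0.0690/52)^52 − 1 = 7.139%
The lowest effective annual rate is Redwood Bank at 7.139%.

Redwood Bank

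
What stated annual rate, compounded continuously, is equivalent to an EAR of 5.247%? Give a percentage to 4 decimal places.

5.1140%

Continuous: nominal r satisfies e^r − 1 = 0.05247.
r = ln(1 + 0.05247) = ln(1.05247) = 0.051140 = 5.1140%.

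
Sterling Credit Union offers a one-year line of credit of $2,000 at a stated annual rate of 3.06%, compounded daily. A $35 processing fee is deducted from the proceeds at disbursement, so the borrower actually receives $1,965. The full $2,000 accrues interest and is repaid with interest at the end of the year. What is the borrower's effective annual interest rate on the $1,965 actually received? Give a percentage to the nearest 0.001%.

4.944%

Amount owed after one year: 2,000 × (1 + 0.0306/365)^365 = 2,000 × 1.031072 = $2,062.14.
Effective rate on net proceeds: 2,062.14 / 1,965 − 1 = 0.049437 = 4.944%.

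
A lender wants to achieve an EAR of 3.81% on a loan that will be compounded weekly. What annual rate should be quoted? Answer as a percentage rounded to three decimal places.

3.741%

(1 + r/52)^52 − 1 = 0.0381, so 1 + r/52 = 1.0381^(1/52).
r/52 = 0.000719, so r = 0.037406 = 3.741%.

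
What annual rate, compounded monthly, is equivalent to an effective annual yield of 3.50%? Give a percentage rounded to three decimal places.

3.445%

(1 + r/12)^12 − 1 = 0.0350, so 1 + r/12 = 1.0350^(1/12).
r/12 = 0.002871, so r = 0.034451 = 3.445%.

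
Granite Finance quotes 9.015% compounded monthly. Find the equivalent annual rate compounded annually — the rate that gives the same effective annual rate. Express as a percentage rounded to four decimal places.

9.3970%

EAR = (1 + 0.09015/12)^12 − 1 = 0.093970.
Compounded annually, the equivalent nominal rate is the EAR itself: 9.3970%.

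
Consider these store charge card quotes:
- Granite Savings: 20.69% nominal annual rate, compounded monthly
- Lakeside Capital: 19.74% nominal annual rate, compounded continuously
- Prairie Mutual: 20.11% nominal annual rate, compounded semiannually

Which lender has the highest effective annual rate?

Granite Savings: (1 + 0.2069/12)^12 − 1 = 22.769%
Lakeside Capital: e^0.1974 − 1 = 21.823%
Prairie Mutual: (1 + 0.2011/2)^2 − 1 = 21.121%
The highest effective annual rate is Granite Savings at 22.769%.

Granite Savings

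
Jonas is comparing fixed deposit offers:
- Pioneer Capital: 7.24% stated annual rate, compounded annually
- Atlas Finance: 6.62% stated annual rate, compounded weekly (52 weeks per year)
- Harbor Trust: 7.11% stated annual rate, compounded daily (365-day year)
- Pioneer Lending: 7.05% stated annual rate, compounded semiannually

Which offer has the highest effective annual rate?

Harbor Trust

Pioneer Capital: compounded annually, EAR = 7.240%
Atlas Finance: (1 + 0.0662/52)^52 − 1 = 6.840%
Harbor Trust: (1 + 0.0711/365)^365 − 1 = 7.368%
Pioneer Lending: (1 + 0.0705/2)^2 − 1 = 7.174%
The highest effective annual rate is Harbor Trust at 7.368%.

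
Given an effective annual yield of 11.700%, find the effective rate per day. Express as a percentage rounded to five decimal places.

0.03032%

The per-day rate i satisfies (1 + i)^365 = 1 + 0.11700.
i = 1.11700^(1/365) − 1 = 0.0003032 = 0.03032%.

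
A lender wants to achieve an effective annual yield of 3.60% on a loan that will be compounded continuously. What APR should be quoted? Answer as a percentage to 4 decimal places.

Continuous: nominal r satisfies e^r − 1 = 0.0360.
r = ln(1 + 0.0360) = ln(1.0360) = 0.035367 = 3.5367%.

3.5367%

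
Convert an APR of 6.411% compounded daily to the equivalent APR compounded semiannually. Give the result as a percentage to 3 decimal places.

6.514%

EAR = (1 + 0.06411/365)^365 − 1 = 0.066204.
Solve (1 + r/2)^2 = 1.066204: r/2 = 1.066204^(1/2) − 1 = 0.032571, so r = 0.065143 = 6.514%.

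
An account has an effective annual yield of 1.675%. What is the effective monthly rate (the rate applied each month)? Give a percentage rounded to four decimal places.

0.1385%

The per-month rate i satisfies (1 + i)^12 = 1 + 0.01675.
i = 1.01675^(1/12) − 1 = 0.0013852 = 0.1385%.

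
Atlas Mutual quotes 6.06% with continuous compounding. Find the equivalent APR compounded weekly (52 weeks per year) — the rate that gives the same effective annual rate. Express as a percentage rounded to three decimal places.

6.064%

EAR under continuous compounding: e^0.0606 − 1 = 0.062474.
Solve (1 + r/52)^52 = 1.062474: r/52 = 1.062474^(1/52) − 1 = 0.001166, so r = 0.060635 = 6.064%.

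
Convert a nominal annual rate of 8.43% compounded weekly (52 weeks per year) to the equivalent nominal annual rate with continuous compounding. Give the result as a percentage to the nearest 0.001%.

EAR = (1 + 0.0843/52)^52 − 1 = 0.087881.
Equivalent continuous rate: r = ln(1 + 0.087881) = 0.084232 = 8.423%.

8.423%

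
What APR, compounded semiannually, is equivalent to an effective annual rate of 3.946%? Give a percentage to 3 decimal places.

(1 + r/2)^2 − 1 = 0.03946, so 1 + r/2 = 1.03946^(1/2).
r/2 = 0.019539, so r = 0.039078 = 3.908%.

3.908%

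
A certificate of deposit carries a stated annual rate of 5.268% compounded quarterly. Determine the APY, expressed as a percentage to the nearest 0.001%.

EAR = (1 + 0.05268/4)^4 − 1.
= 1.053730 − 1 = 5.373%.

5.373%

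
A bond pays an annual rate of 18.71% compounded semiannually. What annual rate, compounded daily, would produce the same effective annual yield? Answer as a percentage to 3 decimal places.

EAR = (1 + 0.1871/2)^2 − 1 = 0.195852.
Solve (1 + r/365)^365 = 1.195852: r/365 = 1.195852^(1/365) − 1 = 0.000490, so r = 0.178902 = 17.890%.

17.890%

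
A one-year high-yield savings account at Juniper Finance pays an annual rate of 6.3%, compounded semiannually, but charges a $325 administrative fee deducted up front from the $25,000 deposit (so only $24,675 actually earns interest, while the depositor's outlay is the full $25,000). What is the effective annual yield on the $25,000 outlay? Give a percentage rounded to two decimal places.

5.02%

Value after one year: 24,675 × (1 + 0.063/2)^2 = 24,675 × 1.063992 = $26,254.01.
Effective yield on the $25,000 outlay: 26,254.01 / 25,000 − 1 = 0.050160 = 5.02%.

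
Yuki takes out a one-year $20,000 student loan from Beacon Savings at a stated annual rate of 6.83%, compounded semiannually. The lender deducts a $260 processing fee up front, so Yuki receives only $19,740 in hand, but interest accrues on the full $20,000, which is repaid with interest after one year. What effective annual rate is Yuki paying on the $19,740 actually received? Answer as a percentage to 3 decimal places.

8.355%

Amount owed after one year: 20,000 × (1 + 0.0683/2)^2 = 20,000 × 1.069466 = $21,389.32.
Effective rate on net proceeds: 21,389.32 / 19,740 − 1 = 0.083552 = 8.355%.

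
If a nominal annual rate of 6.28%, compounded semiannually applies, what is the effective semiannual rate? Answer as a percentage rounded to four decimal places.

With a nominal annual rate compounded semiannually, the periodic rate is the nominal rate divided by 2.
i = 0.0628 / 2 = 0.0314000 = 3.1400%.

3.1400%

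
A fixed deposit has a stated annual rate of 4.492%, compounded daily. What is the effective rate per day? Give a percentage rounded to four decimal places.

0.0123%

With a nominal annual rate compounded daily, the periodic rate is the nominal rate divided by 365.
i = 0.04492 / 365 = 0.0001231 = 0.0123%.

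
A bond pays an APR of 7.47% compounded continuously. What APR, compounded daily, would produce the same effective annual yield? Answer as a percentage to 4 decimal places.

7.4708%

EAR under continuous compounding: e^0.0747 − 1 = 0.077561.
Solve (1 + r/365)^365 = 1.077561: r/365 = 1.077561^(1/365) − 1 = 0.000205, so r = 0.074708 = 7.4708%.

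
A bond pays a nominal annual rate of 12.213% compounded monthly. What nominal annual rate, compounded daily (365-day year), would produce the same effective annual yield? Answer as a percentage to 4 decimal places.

EAR = (1 + 0.12213/12)^12 − 1 = 0.129204.
Solve (1 + r/365)^365 = 1.129204: r/365 = 1.129204^(1/365) − 1 = 0.000333, so r = 0.121533 = 12.1533%.

12.1533%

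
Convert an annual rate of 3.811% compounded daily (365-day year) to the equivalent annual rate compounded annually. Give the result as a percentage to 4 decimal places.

3.8843%

EAR = (1 + 0.03811/365)^365 − 1 = 0.038843.
Compounded annually, the equivalent nominal rate is the EAR itself: 3.8843%.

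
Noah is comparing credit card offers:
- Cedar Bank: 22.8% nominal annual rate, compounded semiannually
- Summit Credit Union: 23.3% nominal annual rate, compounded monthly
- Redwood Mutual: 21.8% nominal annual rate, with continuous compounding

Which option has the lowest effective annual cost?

Cedar Bank

Cedar Bank: (1 + 0.228/2)^2 − 1 = 24.100%
Summit Credit Union: (1 + 0.233/12)^12 − 1 = 25.957%
Redwood Mutual: e^0.218 − 1 = 24.359%
The lowest effective annual rate is Cedar Bank at 24.100%.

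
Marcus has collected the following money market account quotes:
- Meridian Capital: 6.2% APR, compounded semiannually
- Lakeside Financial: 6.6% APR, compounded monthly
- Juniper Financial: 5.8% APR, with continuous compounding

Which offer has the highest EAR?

Meridian Capital: (1 + 0.062/2)^2 − 1 = 6.296%
Lakeside Financial: (1 + 0.066/12)^12 − 1 = 6.803%
Juniper Financial: e^0.058 − 1 = 5.971%
The highest effective annual rate is Lakeside Financial at 6.803%.

Lakeside Financial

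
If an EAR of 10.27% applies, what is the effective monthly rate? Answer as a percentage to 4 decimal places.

The per-month rate i satisfies (1 + i)^12 = 1 + 0.1027.
i = 1.1027^(1/12) − 1 = 0.0081801 = 0.8180%.

0.8180%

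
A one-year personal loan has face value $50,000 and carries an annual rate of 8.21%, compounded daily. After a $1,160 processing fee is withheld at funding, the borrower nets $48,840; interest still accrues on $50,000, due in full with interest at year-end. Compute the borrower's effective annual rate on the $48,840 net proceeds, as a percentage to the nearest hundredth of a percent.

11.13%

Amount owed after one year: 50,000 × (1 + 0.0821/365)^365 = 50,000 × 1.085554 = $54,277.72.
Effective rate on net proceeds: 54,277.72 / 48,840 − 1 = 0.111337 = 11.13%.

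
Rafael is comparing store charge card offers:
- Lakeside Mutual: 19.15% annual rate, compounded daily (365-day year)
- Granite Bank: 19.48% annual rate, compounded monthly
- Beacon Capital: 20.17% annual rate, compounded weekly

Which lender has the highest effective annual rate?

Lakeside Mutual: (1 + 0.1915/365)^365 − 1 = 21.100%
Granite Bank: (1 + 0.1948/12)^12 − 1 = 21.317%
Beacon Capital: (1 + 0.2017/52)^52 − 1 = 22.300%
The highest effective annual rate is Beacon Capital at 22.300%.

Beacon Capital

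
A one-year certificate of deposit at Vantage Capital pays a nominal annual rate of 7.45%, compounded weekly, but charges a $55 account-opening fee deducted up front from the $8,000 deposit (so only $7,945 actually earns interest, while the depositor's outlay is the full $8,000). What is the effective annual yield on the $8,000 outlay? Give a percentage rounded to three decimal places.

Value after one year: 7,945 × (1 + 0.0745/52)^52 = 7,945 × 1.077288 = $8,559.05.
Effective yield on the $8,000 outlay: 8,559.05 / 8,000 − 1 = 0.069882 = 6.988%.

6.988%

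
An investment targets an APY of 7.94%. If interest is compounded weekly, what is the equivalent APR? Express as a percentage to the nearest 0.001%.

7.646%

(1 + r/52)^52 − 1 = 0.0794, so 1 + r/52 = 1.0794^(1/52).
r/52 = 0.001470, so r = 0.076461 = 7.646%.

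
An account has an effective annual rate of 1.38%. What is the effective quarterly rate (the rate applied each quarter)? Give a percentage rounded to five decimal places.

0.34323%

The per-quarter rate i satisfies (1 + i)^4 = 1 + 0.0138.
i = 1.0138^(1/4) − 1 = 0.0034323 = 0.34323%.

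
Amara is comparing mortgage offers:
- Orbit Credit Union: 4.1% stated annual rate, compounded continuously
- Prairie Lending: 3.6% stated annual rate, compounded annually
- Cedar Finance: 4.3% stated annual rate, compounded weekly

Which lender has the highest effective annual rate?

Orbit Credit Union: e^0.041 − 1 = 4.185%
Prairie Lending: compounded annually, EAR = 3.600%
Cedar Finance: (1 + 0.043/52)^52 − 1 = 4.392%
The highest effective annual rate is Cedar Finance at 4.392%.

Cedar Finance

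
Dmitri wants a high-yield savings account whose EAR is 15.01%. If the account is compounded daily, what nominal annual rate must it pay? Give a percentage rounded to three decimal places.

(1 + r/365)^365 − 1 = 0.1501, so 1 + r/365 = 1.1501^(1/365).
r/365 = 0.000383, so r = 0.139876 = 13.988%.

13.988%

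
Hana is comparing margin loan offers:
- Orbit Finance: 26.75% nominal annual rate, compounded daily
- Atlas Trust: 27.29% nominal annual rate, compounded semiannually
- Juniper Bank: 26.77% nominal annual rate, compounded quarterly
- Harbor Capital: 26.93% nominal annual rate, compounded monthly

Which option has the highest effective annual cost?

Orbit Finance

Orbit Finance: (1 + 0.2675/365)^365 − 1 = 30.657%
Atlas Trust: (1 + 0.2729/2)^2 − 1 = 29.152%
Juniper Bank: (1 + 0.2677/4)^4 − 1 = 29.579%
Harbor Capital: (1 + 0.2693/12)^12 − 1 = 30.516%
The highest effective annual rate is Orbit Finance at 30.657%.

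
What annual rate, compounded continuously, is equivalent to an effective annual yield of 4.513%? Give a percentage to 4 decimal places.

4.4141%

Continuous: nominal r satisfies e^r − 1 = 0.04513.
r = ln(1 + 0.04513) = ln(1.04513) = 0.044141 = 4.4141%.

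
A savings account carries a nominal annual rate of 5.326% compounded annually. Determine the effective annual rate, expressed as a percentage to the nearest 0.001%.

Annual compounding means the effective rate equals the nominal rate: 5.326%.

5.326%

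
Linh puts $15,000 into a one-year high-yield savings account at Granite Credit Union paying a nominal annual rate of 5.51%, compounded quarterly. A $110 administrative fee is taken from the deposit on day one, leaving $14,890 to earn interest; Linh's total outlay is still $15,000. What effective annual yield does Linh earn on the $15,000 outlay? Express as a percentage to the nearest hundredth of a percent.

Value after one year: 14,890 × (1 + 0.0551/4)^4 = 14,890 × 1.056249 = $15,727.55.
Effective yield on the $15,000 outlay: 15,727.55 / 15,000 − 1 = 0.048503 = 4.85%.

4.85%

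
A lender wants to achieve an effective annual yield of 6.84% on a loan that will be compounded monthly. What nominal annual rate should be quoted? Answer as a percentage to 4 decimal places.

(1 + r/12)^12 − 1 = 0.0684, so 1 + r/12 = 1.0684^(1/12).
r/12 = 0.005529, so r = 0.066345 = 6.6345%.

6.6345%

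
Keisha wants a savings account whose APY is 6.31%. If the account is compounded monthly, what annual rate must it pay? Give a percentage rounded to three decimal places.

6.135%

(1 + r/12)^12 − 1 = 0.0631, so 1 + r/12 = 1.0631^(1/12).
r/12 = 0.005112, so r = 0.061345 = 6.135%.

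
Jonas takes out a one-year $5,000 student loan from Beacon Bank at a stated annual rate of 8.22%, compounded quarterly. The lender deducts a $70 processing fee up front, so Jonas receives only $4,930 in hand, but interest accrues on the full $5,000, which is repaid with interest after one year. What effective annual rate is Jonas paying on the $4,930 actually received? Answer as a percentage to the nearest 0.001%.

Amount owed after one year: 5,000 × (1 + 0.0822/4)^4 = 5,000 × 1.084769 = $5,423.84.
Effective rate on net proceeds: 5,423.84 / 4,930 − 1 = 0.100171 = 10.017%.

10.017%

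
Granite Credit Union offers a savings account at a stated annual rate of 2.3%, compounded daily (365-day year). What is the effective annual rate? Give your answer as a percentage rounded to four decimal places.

EAR = (1 + 0.023/365)^365 − 1.
= (1 + 0.000063)^365 − 1 = 1.023266 − 1 = 2.3266%.

2.3266%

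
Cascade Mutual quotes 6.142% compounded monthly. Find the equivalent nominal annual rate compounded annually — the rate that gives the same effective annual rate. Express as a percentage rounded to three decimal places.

EAR = (1 + 0.06142/12)^12 − 1 = 0.063179.
Compounded annually, the equivalent nominal rate is the EAR itself: 6.318%.

6.318%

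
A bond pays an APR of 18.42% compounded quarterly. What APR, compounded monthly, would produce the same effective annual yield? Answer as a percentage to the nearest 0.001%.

EAR = (1 + 0.1842/4)^4 − 1 = 0.197319.
Solve (1 + r/12)^12 = 1.197319: r/12 = 1.197319^(1/12) − 1 = 0.015120, so r = 0.181443 = 18.144%.

18.144%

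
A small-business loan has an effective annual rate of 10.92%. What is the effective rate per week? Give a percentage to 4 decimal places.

0.1995%

The per-week rate i satisfies (1 + i)^52 = 1 + 0.1092.
i = 1.1092^(1/52) − 1 = 0.0019950 = 0.1995%.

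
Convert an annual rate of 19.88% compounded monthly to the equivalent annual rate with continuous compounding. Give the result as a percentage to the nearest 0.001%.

19.717%

EAR = (1 + 0.1988/12)^12 − 1 = 0.217953.
Equivalent continuous rate: r = ln(1 + 0.217953) = 0.197171 = 19.717%.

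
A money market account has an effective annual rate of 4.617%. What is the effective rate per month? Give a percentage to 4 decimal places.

0.3768%

The per-month rate i satisfies (1 + i)^12 = 1 + 0.04617.
i = 1.04617^(1/12) − 1 = 0.0037684 = 0.3768%.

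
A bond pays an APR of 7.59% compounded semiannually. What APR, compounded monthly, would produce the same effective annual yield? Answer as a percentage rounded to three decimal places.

7.473%

EAR = (1 + 0.0759/2)^2 − 1 = 0.077340.
Solve (1 + r/12)^12 = 1.077340: r/12 = 1.077340^(1/12) − 1 = 0.006227, so r = 0.074727 = 7.473%.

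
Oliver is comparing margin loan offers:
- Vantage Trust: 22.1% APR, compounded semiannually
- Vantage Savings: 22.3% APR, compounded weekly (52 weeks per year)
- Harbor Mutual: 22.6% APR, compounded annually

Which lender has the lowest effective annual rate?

Harbor Mutual

Vantage Trust: (1 + 0.221/2)^2 − 1 = 23.321%
Vantage Savings: (1 + 0.223/52)^52 − 1 = 24.922%
Harbor Mutual: compounded annually, EAR = 22.600%
The lowest effective annual rate is Harbor Mutual at 22.600%.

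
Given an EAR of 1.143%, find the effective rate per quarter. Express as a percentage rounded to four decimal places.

0.2845%

The per-quarter rate i satisfies (1 + i)^4 = 1 + 0.01143.
i = 1.01143^(1/4) − 1 = 0.0028453 = 0.2845%.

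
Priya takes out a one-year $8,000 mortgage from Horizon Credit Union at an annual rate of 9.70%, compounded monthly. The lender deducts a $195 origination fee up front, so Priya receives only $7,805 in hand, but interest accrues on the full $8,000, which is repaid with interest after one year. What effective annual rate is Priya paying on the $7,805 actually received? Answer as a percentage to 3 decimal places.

Amount owed after one year: 8,000 × (1 + 0.0970/12)^12 = 8,000 × 1.101431 = $8,811.45.
Effective rate on net proceeds: 8,811.45 / 7,805 − 1 = 0.128949 = 12.895%.

12.895%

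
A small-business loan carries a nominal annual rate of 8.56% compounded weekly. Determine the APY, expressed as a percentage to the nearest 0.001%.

EAR = (1 + 0.0856/52)^52 − 1.
= 1.089294 − 1 = 8.929%.

8.929%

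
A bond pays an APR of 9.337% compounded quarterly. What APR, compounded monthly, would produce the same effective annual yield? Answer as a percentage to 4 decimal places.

EAR = (1 + 0.09337/4)^4 − 1 = 0.096690.
Solve (1 + r/12)^12 = 1.096690: r/12 = 1.096690^(1/12) − 1 = 0.007721, so r = 0.092653 = 9.2653%.

9.2653%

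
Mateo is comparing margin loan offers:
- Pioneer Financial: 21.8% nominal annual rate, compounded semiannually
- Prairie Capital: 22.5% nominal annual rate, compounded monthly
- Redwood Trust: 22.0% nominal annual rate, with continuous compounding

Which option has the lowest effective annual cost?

Pioneer Financial: (1 + 0.218/2)^2 − 1 = 22.988%
Prairie Capital: (1 + 0.225/12)^12 − 1 = 24.972%
Redwood Trust: e^0.220 − 1 = 24.608%
The lowest effective annual rate is Pioneer Financial at 22.988%.

Pioneer Financial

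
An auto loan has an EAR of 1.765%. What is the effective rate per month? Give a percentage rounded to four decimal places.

The per-month rate i satisfies (1 + i)^12 = 1 + 0.01765.
i = 1.01765^(1/12) − 1 = 0.0014591 = 0.1459%.

0.1459%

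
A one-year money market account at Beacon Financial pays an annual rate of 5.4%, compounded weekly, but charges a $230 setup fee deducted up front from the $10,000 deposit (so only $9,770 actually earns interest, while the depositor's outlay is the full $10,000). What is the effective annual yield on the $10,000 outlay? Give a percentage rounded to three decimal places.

3.118%

Value after one year: 9,770 × (1 + 0.054/52)^52 = 9,770 × 1.055455 = $10,311.80.
Effective yield on the $10,000 outlay: 10,311.80 / 10,000 − 1 = 0.031180 = 3.118%.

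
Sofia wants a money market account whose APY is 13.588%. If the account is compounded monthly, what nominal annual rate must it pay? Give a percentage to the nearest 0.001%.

(1 + r/12)^12 − 1 = 0.13588, so 1 + r/12 = 1.13588^(1/12).
r/12 = 0.010674, so r = 0.128086 = 12.809%.

12.809%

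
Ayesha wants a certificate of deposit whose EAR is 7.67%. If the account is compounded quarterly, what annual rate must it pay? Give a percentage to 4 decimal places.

7.4588%

(1 + r/4)^4 − 1 = 0.0767, so 1 + r/4 = 1.0767^(1/4).
r/4 = 0.018647, so r = 0.074588 = 7.4588%.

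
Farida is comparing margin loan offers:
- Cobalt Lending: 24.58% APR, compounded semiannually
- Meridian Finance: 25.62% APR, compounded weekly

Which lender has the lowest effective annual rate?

Cobalt Lending: (1 + 0.2458/2)^2 − 1 = 26.090%
Meridian Finance: (1 + 0.2562/52)^52 − 1 = 29.120%
The lowest effective annual rate is Cobalt Lending at 26.090%.

Cobalt Lending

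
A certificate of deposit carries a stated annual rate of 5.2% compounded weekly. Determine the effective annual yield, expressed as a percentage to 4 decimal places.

EAR = (1 + 0.052/52)^52 − 1.
= (1 + 0.001000)^52 − 1 = 1.053348 − 1 = 5.3348%.

5.3348%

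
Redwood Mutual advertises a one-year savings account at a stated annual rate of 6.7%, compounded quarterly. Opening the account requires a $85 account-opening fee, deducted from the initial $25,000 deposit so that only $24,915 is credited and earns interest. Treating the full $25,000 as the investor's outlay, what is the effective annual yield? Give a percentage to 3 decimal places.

6.507%

Value after one year: 24,915 × (1 + 0.067/4)^4 = 24,915 × 1.068702 = $26,626.72.
Effective yield on the $25,000 outlay: 26,626.72 / 25,000 − 1 = 0.065069 = 6.507%.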